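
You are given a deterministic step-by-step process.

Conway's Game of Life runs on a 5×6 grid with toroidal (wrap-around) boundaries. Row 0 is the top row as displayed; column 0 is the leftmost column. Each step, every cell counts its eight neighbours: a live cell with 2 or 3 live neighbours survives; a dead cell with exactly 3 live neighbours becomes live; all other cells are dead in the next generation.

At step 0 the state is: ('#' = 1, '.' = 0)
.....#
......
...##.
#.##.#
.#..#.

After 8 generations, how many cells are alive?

t=0: .....#
......
...##.
#.##.#
.#..#.
t=1: ......
....#.
..####
###..#
.####.
t=2: ..#.#.
....##
..#...
......
...###
t=3: ......
....##
......
...##.
...###
t=4: ...#..
......
...#.#
...#.#
...#.#
t=5: ....#.
....#.
......
#.##.#
..##..
t=6: ....#.
......
...###
.####.
.##..#
t=7: ......
...#.#
.....#
.#....
##...#
t=8: ....##
....#.
#...#.
.#...#
##....

9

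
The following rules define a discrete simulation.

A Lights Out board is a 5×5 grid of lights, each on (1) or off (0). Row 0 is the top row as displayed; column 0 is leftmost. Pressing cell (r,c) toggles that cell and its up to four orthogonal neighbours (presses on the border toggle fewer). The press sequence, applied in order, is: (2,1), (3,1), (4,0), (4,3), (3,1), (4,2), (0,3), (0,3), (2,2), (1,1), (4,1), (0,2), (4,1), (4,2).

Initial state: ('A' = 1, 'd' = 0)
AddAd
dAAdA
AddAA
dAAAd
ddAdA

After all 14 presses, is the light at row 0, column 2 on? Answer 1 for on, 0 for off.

0) AddAd
dAAdA
AddAA
dAAAd
ddAdA
1) AddAd
ddAdA
dAAAA
ddAAd
ddAdA
2) AddAd
ddAdA
ddAAA
AAdAd
dAAdA
3) AddAd
ddAdA
ddAAA
dAdAd
AdAdA
4) AddAd
ddAdA
ddAAA
dAddd
AddAd
5) AddAd
ddAdA
dAAAA
AdAdd
AAdAd
6) AddAd
ddAdA
dAAAA
Adddd
AdAdd
7) AdAdA
ddAAA
dAAAA
Adddd
AdAdd
8) AddAd
ddAdA
dAAAA
Adddd
AdAdd
9) AddAd
ddddA
ddddA
AdAdd
AdAdd
10) AAdAd
AAAdA
dAddA
AdAdd
AdAdd
11) AAdAd
AAAdA
dAddA
AAAdd
dAddd
12) AdAdd
AAddA
dAddA
AAAdd
dAddd
13) AdAdd
AAddA
dAddA
AdAdd
AdAdd
14) AdAdd
AAddA
dAddA
Adddd
AAdAd

1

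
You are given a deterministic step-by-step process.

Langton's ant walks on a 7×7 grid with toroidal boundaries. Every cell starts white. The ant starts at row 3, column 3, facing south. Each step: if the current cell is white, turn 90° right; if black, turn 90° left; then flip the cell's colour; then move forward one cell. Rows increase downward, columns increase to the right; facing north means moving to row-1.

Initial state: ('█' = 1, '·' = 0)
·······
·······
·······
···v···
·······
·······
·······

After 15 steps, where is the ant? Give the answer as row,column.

2,3

gen 0: ·······
·······
·······
···v···
·······
·······
·······
gen 1: ·······
·······
·······
··<█···
·······
·······
·······
gen 2: ·······
·······
··^····
··██···
·······
·······
·······
gen 3: ·······
·······
··█>···
··██···
·······
·······
·······
gen 4: ·······
·······
··██···
··█v···
·······
·······
·······
gen 5: ·······
·······
··██···
··█·>··
·······
·······
·······
gen 6: ·······
·······
··██···
··█·█··
····v··
·······
·······
gen 7: ·······
·······
··██···
··█·█··
···<█··
·······
·······
gen 8: ·······
·······
··██···
··█^█··
···██··
·······
·······
gen 9: ·······
·······
··██···
··██>··
···██··
·······
·······
gen 10: ·······
·······
··██^··
··██···
···██··
·······
·······
gen 11: ·······
·······
··███>·
··██···
···██··
·······
·······
gen 12: ·······
·······
··████·
··██·v·
···██··
·······
·······
gen 13: ·······
·······
··████·
··██<█·
···██··
·······
·······
gen 14: ·······
·······
··██^█·
··████·
···██··
·······
·······
gen 15: ·······
·······
··█<·█·
··████·
···██··
·······
·······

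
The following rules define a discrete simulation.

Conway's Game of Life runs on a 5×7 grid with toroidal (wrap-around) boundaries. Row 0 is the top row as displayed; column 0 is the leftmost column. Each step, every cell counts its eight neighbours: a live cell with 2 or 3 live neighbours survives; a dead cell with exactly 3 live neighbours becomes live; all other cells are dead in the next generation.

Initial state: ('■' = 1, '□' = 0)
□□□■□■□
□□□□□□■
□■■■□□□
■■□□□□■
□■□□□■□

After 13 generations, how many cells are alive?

2

step 0: □□□■□■□
□□□□□□■
□■■■□□□
■■□□□□■
□■□□□■□
step 1: □□□□■■■
□□□■■□□
□■■□□□■
□□□□□□■
□■■□■■□
step 2: □□■□□□■
■□■■■□■
■□■■□■□
□□□■□□■
■□□■■□□
step 3: □□■□□□■
■□□□■□□
■□□□□■□
■■□□□■■
■□■■■■■
step 4: □□■□□□□
■■□□□■□
□□□□■■□
□□■■□□□
□□■■■□□
step 5: □□■□■□□
□■□□■■■
□■■■■■■
□□■□□■□
□■□□■□□
step 6: ■■■□■□□
□■□□□□■
□■□□□□□
■□□□□□■
□■■□■■□
step 7: □□□□■□■
□□□□□□□
□■□□□□■
■□■□□■■
□□■□■■□
step 8: □□□■■□□
■□□□□■□
□■□□□■■
■□■■■□□
■■□□■□□
step 9: ■■□■■■■
■□□□□■□
□■■■□■□
□□■■■□□
■■□□□■□
step 10: □□■□□□□
□□□□□□□
□■□□□■■
■□□□□■■
□□□□□□□
step 11: □□□□□□□
□□□□□□□
□□□□□■□
■□□□□■□
□□□□□□■
step 12: □□□□□□□
□□□□□□□
□□□□□□■
□□□□□■□
□□□□□□■
step 13: □□□□□□□
□□□□□□□
□□□□□□□
□□□□□■■
□□□□□□□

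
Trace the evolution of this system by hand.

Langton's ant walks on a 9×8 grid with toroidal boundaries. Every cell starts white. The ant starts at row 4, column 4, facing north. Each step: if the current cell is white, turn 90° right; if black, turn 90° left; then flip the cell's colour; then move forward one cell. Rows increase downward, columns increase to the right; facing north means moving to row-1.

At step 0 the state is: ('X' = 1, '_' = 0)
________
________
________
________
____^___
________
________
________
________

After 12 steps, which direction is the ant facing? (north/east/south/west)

0) ________
________
________
________
____^___
________
________
________
________
1) ________
________
________
________
____X>__
________
________
________
________
2) ________
________
________
________
____XX__
_____v__
________
________
________
3) ________
________
________
________
____XX__
____<X__
________
________
________
4) ________
________
________
________
____^X__
____XX__
________
________
________
5) ________
________
________
________
___<_X__
____XX__
________
________
________
6) ________
________
________
___^____
___X_X__
____XX__
________
________
________
7) ________
________
________
___X>___
___X_X__
____XX__
________
________
________
8) ________
________
________
___XX___
___XvX__
____XX__
________
________
________
9) ________
________
________
___XX___
___<XX__
____XX__
________
________
________
10) ________
________
________
___XX___
____XX__
___vXX__
________
________
________
11) ________
________
________
___XX___
____XX__
__<XXX__
________
________
________
12) ________
________
________
___XX___
__^_XX__
__XXXX__
________
________
________

north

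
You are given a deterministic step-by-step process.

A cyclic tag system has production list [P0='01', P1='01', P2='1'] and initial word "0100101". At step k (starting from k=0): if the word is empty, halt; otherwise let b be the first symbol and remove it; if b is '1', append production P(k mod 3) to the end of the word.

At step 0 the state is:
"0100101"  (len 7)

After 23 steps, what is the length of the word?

6

t=0: "0100101"  (len 7)
t=1: "100101"  (len 6)
t=2: "0010101"  (len 7)
t=3: "010101"  (len 6)
t=4: "10101"  (len 5)
t=5: "010101"  (len 6)
t=6: "10101"  (len 5)
t=7: "010101"  (len 6)
t=8: "10101"  (len 5)
t=9: "01011"  (len 5)
t=10: "1011"  (len 4)
t=11: "01101"  (len 5)
t=12: "1101"  (len 4)
t=13: "10101"  (len 5)
t=14: "010101"  (len 6)
t=15: "10101"  (len 5)
t=16: "010101"  (len 6)
t=17: "10101"  (len 5)
t=18: "01011"  (len 5)
t=19: "1011"  (len 4)
t=20: "01101"  (len 5)
t=21: "1101"  (len 4)
t=22: "10101"  (len 5)
t=23: "010101"  (len 6)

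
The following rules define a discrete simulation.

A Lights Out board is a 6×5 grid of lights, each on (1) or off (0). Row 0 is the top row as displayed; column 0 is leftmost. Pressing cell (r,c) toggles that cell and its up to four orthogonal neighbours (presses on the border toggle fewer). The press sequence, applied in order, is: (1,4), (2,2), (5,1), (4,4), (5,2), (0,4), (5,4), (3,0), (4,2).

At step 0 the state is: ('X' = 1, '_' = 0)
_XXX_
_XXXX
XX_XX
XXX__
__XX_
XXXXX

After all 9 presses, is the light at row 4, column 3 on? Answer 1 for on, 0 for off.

gen 0: _XXX_
_XXXX
XX_XX
XXX__
__XX_
XXXXX
gen 1: _XXXX
_XX__
XX_X_
XXX__
__XX_
XXXXX
gen 2: _XXXX
_X___
X_X__
XX___
__XX_
XXXXX
gen 3: _XXXX
_X___
X_X__
XX___
_XXX_
___XX
gen 4: _XXXX
_X___
X_X__
XX__X
_XX_X
___X_
gen 5: _XXXX
_X___
X_X__
XX__X
_X__X
_XX__
gen 6: _XX__
_X__X
X_X__
XX__X
_X__X
_XX__
gen 7: _XX__
_X__X
X_X__
XX__X
_X___
_XXXX
gen 8: _XX__
_X__X
__X__
____X
XX___
_XXXX
gen 9: _XX__
_X__X
__X__
__X_X
X_XX_
_X_XX

1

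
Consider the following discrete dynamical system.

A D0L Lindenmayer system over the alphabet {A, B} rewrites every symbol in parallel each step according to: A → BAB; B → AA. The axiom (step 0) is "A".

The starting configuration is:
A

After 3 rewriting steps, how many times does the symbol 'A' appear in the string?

gen 0: A
gen 1: BAB
gen 2: AABABAA
gen 3: BABBABAABABAABABBAB

9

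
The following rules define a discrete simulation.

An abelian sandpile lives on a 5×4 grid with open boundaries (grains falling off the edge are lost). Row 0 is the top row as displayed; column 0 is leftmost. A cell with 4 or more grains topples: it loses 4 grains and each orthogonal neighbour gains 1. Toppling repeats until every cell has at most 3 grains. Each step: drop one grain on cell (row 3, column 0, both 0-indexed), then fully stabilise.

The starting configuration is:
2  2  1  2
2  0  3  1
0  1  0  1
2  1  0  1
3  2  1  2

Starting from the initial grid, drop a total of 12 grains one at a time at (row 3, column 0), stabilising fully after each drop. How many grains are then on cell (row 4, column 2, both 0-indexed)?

2

[0] 2  2  1  2
2  0  3  1
0  1  0  1
2  1  0  1
3  2  1  2
[1] 2  2  1  2
2  0  3  1
0  1  0  1
3  1  0  1
3  2  1  2
[2] 2  2  1  2
2  0  3  1
1  1  0  1
1  2  0  1
0  3  1  2
[3] 2  2  1  2
2  0  3  1
1  1  0  1
2  2  0  1
0  3  1  2
[4] 2  2  1  2
2  0  3  1
1  1  0  1
3  2  0  1
0  3  1  2
[5] 2  2  1  2
2  0  3  1
2  1  0  1
0  3  0  1
1  3  1  2
[6] 2  2  1  2
2  0  3  1
2  1  0  1
1  3  0  1
1  3  1  2
[7] 2  2  1  2
2  0  3  1
2  1  0  1
2  3  0  1
1  3  1  2
[8] 2  2  1  2
2  0  3  1
2  1  0  1
3  3  0  1
1  3  1  2
[9] 2  2  1  2
2  0  3  1
3  2  0  1
1  1  1  1
3  0  2  2
[10] 2  2  1  2
2  0  3  1
3  2  0  1
2  1  1  1
3  0  2  2
[11] 2  2  1  2
2  0  3  1
3  2  0  1
3  1  1  1
3  0  2  2
[12] 2  2  1  2
3  0  3  1
0  3  0  1
2  2  1  1
0  1  2  2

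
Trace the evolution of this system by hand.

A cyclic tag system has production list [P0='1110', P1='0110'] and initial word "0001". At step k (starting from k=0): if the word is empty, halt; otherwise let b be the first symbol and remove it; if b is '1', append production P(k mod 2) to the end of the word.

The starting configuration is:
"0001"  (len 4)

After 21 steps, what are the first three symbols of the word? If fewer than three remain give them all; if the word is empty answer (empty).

t=0: "0001"  (len 4)
t=1: "001"  (len 3)
t=2: "01"  (len 2)
t=3: "1"  (len 1)
t=4: "0110"  (len 4)
t=5: "110"  (len 3)
t=6: "100110"  (len 6)
t=7: "001101110"  (len 9)
t=8: "01101110"  (len 8)
t=9: "1101110"  (len 7)
t=10: "1011100110"  (len 10)
t=11: "0111001101110"  (len 13)
t=12: "111001101110"  (len 12)
t=13: "110011011101110"  (len 15)
t=14: "100110111011100110"  (len 18)
t=15: "001101110111001101110"  (len 21)
t=16: "01101110111001101110"  (len 20)
t=17: "1101110111001101110"  (len 19)
t=18: "1011101110011011100110"  (len 22)
t=19: "0111011100110111001101110"  (len 25)
t=20: "111011100110111001101110"  (len 24)
t=21: "110111001101110011011101110"  (len 27)

110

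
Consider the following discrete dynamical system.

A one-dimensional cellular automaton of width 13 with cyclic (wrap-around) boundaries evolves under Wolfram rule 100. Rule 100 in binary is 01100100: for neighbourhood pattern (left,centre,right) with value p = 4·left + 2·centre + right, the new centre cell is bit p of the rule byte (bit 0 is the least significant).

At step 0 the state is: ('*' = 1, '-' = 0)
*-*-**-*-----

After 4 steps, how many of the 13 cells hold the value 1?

2

k=0  *-*-**-*-----
k=1  ****-***-----
k=2  ---**--*-----
k=3  ----*--*-----
k=4  ----*--*-----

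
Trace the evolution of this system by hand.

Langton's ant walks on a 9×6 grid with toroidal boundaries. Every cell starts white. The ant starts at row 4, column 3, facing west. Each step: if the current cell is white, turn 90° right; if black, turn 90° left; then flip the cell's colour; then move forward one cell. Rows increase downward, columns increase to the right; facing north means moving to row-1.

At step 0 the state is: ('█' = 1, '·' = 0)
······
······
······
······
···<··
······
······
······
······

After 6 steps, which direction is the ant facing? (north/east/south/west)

k=0  ······
······
······
······
···<··
······
······
······
······
k=1  ······
······
······
···^··
···█··
······
······
······
······
k=2  ······
······
······
···█>·
···█··
······
······
······
······
k=3  ······
······
······
···██·
···█v·
······
······
······
······
k=4  ······
······
······
···██·
···<█·
······
······
······
······
k=5  ······
······
······
···██·
····█·
···v··
······
······
······
k=6  ······
······
······
···██·
····█·
··<█··
······
······
······

west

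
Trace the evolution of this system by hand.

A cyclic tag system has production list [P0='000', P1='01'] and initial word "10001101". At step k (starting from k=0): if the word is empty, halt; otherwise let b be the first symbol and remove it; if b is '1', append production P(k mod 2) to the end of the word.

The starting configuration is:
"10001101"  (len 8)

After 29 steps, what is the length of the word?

3

t=0: "10001101"  (len 8)
t=1: "0001101000"  (len 10)
t=2: "001101000"  (len 9)
t=3: "01101000"  (len 8)
t=4: "1101000"  (len 7)
t=5: "101000000"  (len 9)
t=6: "0100000001"  (len 10)
t=7: "100000001"  (len 9)
t=8: "0000000101"  (len 10)
t=9: "000000101"  (len 9)
t=10: "00000101"  (len 8)
t=11: "0000101"  (len 7)
t=12: "000101"  (len 6)
t=13: "00101"  (len 5)
t=14: "0101"  (len 4)
t=15: "101"  (len 3)
t=16: "0101"  (len 4)
t=17: "101"  (len 3)
t=18: "0101"  (len 4)
t=19: "101"  (len 3)
t=20: "0101"  (len 4)
t=21: "101"  (len 3)
t=22: "0101"  (len 4)
t=23: "101"  (len 3)
t=24: "0101"  (len 4)
t=25: "101"  (len 3)
t=26: "0101"  (len 4)
t=27: "101"  (len 3)
t=28: "0101"  (len 4)
t=29: "101"  (len 3)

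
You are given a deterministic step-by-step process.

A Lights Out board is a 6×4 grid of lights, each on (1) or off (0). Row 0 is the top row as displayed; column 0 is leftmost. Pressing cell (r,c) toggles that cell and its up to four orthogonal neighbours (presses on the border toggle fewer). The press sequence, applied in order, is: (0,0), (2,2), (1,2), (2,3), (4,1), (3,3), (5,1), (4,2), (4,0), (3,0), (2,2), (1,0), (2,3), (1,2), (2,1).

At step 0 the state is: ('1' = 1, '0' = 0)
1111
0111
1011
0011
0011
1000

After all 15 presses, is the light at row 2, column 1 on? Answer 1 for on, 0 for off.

1

0) 1111
0111
1011
0011
0011
1000
1) 0011
1111
1011
0011
0011
1000
2) 0011
1101
1100
0001
0011
1000
3) 0001
1010
1110
0001
0011
1000
4) 0001
1011
1101
0000
0011
1000
5) 0001
1011
1101
0100
1101
1100
6) 0001
1011
1100
0111
1100
1100
7) 0001
1011
1100
0111
1000
0010
8) 0001
1011
1100
0101
1111
0000
9) 0001
1011
1100
1101
0011
1000
10) 0001
1011
0100
0001
1011
1000
11) 0001
1001
0011
0011
1011
1000
12) 1001
0101
1011
0011
1011
1000
13) 1001
0100
1000
0010
1011
1000
14) 1011
0011
1010
0010
1011
1000
15) 1011
0111
0100
0110
1011
1000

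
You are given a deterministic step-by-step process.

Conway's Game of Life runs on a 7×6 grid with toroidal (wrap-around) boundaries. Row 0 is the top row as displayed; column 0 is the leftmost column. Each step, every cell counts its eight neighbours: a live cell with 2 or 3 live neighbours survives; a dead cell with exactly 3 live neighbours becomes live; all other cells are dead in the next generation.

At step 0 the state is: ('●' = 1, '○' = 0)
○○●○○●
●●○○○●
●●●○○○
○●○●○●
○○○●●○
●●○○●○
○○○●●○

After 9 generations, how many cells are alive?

step 0: ○○●○○●
●●○○○●
●●●○○○
○●○●○●
○○○●●○
●●○○●○
○○○●●○
step 1: ○●●●○●
○○○○○●
○○○○●○
○●○●○●
○●○●○○
○○●○○○
●●●●●○
step 2: ○○○○○●
●○●●○●
●○○○●●
●○○●○○
●●○●●○
●○○○●○
●○○○●●
step 3: ○●○●○○
○●○●○○
○○●○○○
○○●●○○
●●●●●○
○○○○○○
●○○○●○
step 4: ●●○●●○
○●○●○○
○●○○○○
○○○○●○
○●○○●○
●○●○●○
○○○○○○
step 5: ●●○●●○
○●○●●○
○○●○○○
○○○○○○
○●○○●○
○●○●○●
●○●○●○
step 6: ●○○○○○
●●○○●●
○○●●○○
○○○○○○
●○●○●○
○●○●○●
○○○○○○
step 7: ●●○○○○
●●●●●●
●●●●●●
○●●○○○
●●●●●●
●●●●●●
●○○○○○
step 8: ○○○●●○
○○○○○○
○○○○○○
○○○○○○
○○○○○○
○○○○○○
○○○●●○
step 9: ○○○●●○
○○○○○○
○○○○○○
○○○○○○
○○○○○○
○○○○○○
○○○●●○

4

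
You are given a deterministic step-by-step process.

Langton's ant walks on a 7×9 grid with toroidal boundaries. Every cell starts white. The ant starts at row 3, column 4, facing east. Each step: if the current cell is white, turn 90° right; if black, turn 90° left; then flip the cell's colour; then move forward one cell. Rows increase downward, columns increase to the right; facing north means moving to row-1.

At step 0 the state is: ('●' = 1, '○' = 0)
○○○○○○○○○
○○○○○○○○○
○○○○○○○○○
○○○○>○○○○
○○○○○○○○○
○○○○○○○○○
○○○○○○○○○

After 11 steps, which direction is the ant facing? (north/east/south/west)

north

k=0  ○○○○○○○○○
○○○○○○○○○
○○○○○○○○○
○○○○>○○○○
○○○○○○○○○
○○○○○○○○○
○○○○○○○○○
k=1  ○○○○○○○○○
○○○○○○○○○
○○○○○○○○○
○○○○●○○○○
○○○○v○○○○
○○○○○○○○○
○○○○○○○○○
k=2  ○○○○○○○○○
○○○○○○○○○
○○○○○○○○○
○○○○●○○○○
○○○<●○○○○
○○○○○○○○○
○○○○○○○○○
k=3  ○○○○○○○○○
○○○○○○○○○
○○○○○○○○○
○○○^●○○○○
○○○●●○○○○
○○○○○○○○○
○○○○○○○○○
k=4  ○○○○○○○○○
○○○○○○○○○
○○○○○○○○○
○○○●>○○○○
○○○●●○○○○
○○○○○○○○○
○○○○○○○○○
k=5  ○○○○○○○○○
○○○○○○○○○
○○○○^○○○○
○○○●○○○○○
○○○●●○○○○
○○○○○○○○○
○○○○○○○○○
k=6  ○○○○○○○○○
○○○○○○○○○
○○○○●>○○○
○○○●○○○○○
○○○●●○○○○
○○○○○○○○○
○○○○○○○○○
k=7  ○○○○○○○○○
○○○○○○○○○
○○○○●●○○○
○○○●○v○○○
○○○●●○○○○
○○○○○○○○○
○○○○○○○○○
k=8  ○○○○○○○○○
○○○○○○○○○
○○○○●●○○○
○○○●<●○○○
○○○●●○○○○
○○○○○○○○○
○○○○○○○○○
k=9  ○○○○○○○○○
○○○○○○○○○
○○○○^●○○○
○○○●●●○○○
○○○●●○○○○
○○○○○○○○○
○○○○○○○○○
k=10  ○○○○○○○○○
○○○○○○○○○
○○○<○●○○○
○○○●●●○○○
○○○●●○○○○
○○○○○○○○○
○○○○○○○○○
k=11  ○○○○○○○○○
○○○^○○○○○
○○○●○●○○○
○○○●●●○○○
○○○●●○○○○
○○○○○○○○○
○○○○○○○○○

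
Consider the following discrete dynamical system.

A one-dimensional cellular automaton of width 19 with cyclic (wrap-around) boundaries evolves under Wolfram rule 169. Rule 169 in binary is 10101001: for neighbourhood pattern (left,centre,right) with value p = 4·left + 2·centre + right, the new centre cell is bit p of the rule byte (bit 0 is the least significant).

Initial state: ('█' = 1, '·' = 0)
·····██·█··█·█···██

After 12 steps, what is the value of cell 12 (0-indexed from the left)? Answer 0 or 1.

k=0  ·····██·█··█·█···██
k=1  ·███·█·█····█··█·█·
k=2  ·██·█·█··██·····█··
k=3  ·█·█·█···█··███···█
k=4  █·█·█··█····██··█··
k=5  ·█·█·····██·█······
k=6  ··█··███·█·█··█████
k=7  ·····██·█·█···████·
k=8  ████·█·█·█··█·███··
k=9  ███·█·█·█····███···
k=10  ██·█·█·█··██·██··█·
k=11  █·█·█·█···█·██····█
k=12  ·█·█·█··█··██··██·█

1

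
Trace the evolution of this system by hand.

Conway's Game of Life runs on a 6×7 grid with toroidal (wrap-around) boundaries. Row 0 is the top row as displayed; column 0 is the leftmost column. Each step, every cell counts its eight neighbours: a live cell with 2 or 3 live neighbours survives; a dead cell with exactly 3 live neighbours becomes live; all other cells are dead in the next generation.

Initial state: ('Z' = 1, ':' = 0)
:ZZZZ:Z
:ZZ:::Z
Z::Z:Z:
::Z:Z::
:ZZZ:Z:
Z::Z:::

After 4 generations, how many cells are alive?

4

t=0: :ZZZZ:Z
:ZZ:::Z
Z::Z:Z:
::Z:Z::
:ZZZ:Z:
Z::Z:::
t=1: ::::ZZZ
::::::Z
Z::ZZZZ
:::::ZZ
:Z:::::
Z::::ZZ
t=2: ::::Z::
:::Z:::
Z:::Z::
:::::::
:::::::
Z:::Z::
t=3: :::ZZ::
:::ZZ::
:::::::
:::::::
:::::::
:::::::
t=4: :::ZZ::
:::ZZ::
:::::::
:::::::
:::::::
:::::::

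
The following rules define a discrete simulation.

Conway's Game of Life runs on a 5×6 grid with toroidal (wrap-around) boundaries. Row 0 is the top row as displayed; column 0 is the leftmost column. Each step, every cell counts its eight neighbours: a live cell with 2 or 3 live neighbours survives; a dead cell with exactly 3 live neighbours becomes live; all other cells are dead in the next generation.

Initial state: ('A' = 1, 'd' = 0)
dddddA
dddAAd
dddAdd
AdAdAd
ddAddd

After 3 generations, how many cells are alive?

20

0) dddddA
dddAAd
dddAdd
AdAdAd
ddAddd
1) dddAAd
dddAAd
ddAddA
dAAddd
dAdAdA
2) dddddA
ddAddA
dAAdAd
dAdAAd
AAdAdd
3) dAAdAA
AAAAAA
AAddAA
ddddAA
AAdAdA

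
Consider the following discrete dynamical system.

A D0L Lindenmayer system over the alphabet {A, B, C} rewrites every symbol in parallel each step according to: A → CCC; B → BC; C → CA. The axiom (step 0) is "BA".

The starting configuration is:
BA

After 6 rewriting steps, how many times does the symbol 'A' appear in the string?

89

[0] BA
[1] BCCCC
[2] BCCACACACA
[3] BCCACACCCCACCCCACCCCACCC
[4] BCCACACCCCACCCCACACACACCCCACACACACCCCACACACACCCCACACA
[5] BCCACACCCCACCCCACACACACCCCACACACACCCCACCCCACCCCACCCCACACAC…CCACCCCACCCCACACACACCCCACCCCACCCCACCCCACACACACCCCACCCCACCC  (len 124)
[6] BCCACACCCCACCCCACACACACCCCACACACACCCCACCCCACCCCACCCCACACAC…ACCCCACACACACCCCACCCCACCCCACCCCACACACACCCCACACACACCCCACACA  (len 282)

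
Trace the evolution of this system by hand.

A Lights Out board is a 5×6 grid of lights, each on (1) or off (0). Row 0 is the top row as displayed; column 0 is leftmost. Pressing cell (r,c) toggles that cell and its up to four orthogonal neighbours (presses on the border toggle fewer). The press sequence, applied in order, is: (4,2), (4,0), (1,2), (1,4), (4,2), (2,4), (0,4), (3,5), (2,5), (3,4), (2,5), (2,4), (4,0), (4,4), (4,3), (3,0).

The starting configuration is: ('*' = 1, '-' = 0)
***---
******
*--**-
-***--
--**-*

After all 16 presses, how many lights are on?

k=0  ***---
******
*--**-
-***--
--**-*
k=1  ***---
******
*--**-
-*-*--
-*---*
k=2  ***---
******
*--**-
**-*--
*----*
k=3  **----
*---**
*-***-
**-*--
*----*
k=4  **--*-
*--*--
*-**--
**-*--
*----*
k=5  **--*-
*--*--
*-**--
****--
****-*
k=6  **--*-
*--**-
*-*-**
*****-
****-*
k=7  **-*-*
*--*--
*-*-**
*****-
****-*
k=8  **-*-*
*--*--
*-*-*-
****-*
****--
k=9  **-*-*
*--*-*
*-*--*
****--
****--
k=10  **-*-*
*--*-*
*-*-**
***-**
*****-
k=11  **-*-*
*--*--
*-*---
***-*-
*****-
k=12  **-*-*
*--**-
*-****
***---
*****-
k=13  **-*-*
*--**-
*-****
-**---
--***-
k=14  **-*-*
*--**-
*-****
-**-*-
--*--*
k=15  **-*-*
*--**-
*-****
-****-
---***
k=16  **-*-*
*--**-
--****
*-***-
*--***

19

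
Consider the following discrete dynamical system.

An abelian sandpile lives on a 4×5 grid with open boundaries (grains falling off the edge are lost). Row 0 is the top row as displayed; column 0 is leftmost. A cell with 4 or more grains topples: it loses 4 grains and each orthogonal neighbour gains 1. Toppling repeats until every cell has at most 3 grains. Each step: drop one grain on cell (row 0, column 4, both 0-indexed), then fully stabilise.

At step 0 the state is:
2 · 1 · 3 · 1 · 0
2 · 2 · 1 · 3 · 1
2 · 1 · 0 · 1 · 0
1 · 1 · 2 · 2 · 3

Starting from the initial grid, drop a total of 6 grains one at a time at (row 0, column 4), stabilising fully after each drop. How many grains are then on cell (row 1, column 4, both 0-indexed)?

2

0) 2 · 1 · 3 · 1 · 0
2 · 2 · 1 · 3 · 1
2 · 1 · 0 · 1 · 0
1 · 1 · 2 · 2 · 3
1) 2 · 1 · 3 · 1 · 1
2 · 2 · 1 · 3 · 1
2 · 1 · 0 · 1 · 0
1 · 1 · 2 · 2 · 3
2) 2 · 1 · 3 · 1 · 2
2 · 2 · 1 · 3 · 1
2 · 1 · 0 · 1 · 0
1 · 1 · 2 · 2 · 3
3) 2 · 1 · 3 · 1 · 3
2 · 2 · 1 · 3 · 1
2 · 1 · 0 · 1 · 0
1 · 1 · 2 · 2 · 3
4) 2 · 1 · 3 · 2 · 0
2 · 2 · 1 · 3 · 2
2 · 1 · 0 · 1 · 0
1 · 1 · 2 · 2 · 3
5) 2 · 1 · 3 · 2 · 1
2 · 2 · 1 · 3 · 2
2 · 1 · 0 · 1 · 0
1 · 1 · 2 · 2 · 3
6) 2 · 1 · 3 · 2 · 2
2 · 2 · 1 · 3 · 2
2 · 1 · 0 · 1 · 0
1 · 1 · 2 · 2 · 3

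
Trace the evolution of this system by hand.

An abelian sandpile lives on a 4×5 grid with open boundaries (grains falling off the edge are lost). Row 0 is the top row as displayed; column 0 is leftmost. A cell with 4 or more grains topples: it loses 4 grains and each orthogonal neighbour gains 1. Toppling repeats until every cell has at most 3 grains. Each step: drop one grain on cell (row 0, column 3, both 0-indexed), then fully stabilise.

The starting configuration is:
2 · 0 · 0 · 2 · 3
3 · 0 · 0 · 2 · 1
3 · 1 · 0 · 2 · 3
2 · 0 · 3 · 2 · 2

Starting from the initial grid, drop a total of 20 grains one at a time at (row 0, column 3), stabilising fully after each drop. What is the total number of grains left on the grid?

38

gen 0: 2 · 0 · 0 · 2 · 3
3 · 0 · 0 · 2 · 1
3 · 1 · 0 · 2 · 3
2 · 0 · 3 · 2 · 2
gen 1: 2 · 0 · 0 · 3 · 3
3 · 0 · 0 · 2 · 1
3 · 1 · 0 · 2 · 3
2 · 0 · 3 · 2 · 2
gen 2: 2 · 0 · 1 · 1 · 0
3 · 0 · 0 · 3 · 2
3 · 1 · 0 · 2 · 3
2 · 0 · 3 · 2 · 2
gen 3: 2 · 0 · 1 · 2 · 0
3 · 0 · 0 · 3 · 2
3 · 1 · 0 · 2 · 3
2 · 0 · 3 · 2 · 2
gen 4: 2 · 0 · 1 · 3 · 0
3 · 0 · 0 · 3 · 2
3 · 1 · 0 · 2 · 3
2 · 0 · 3 · 2 · 2
gen 5: 2 · 0 · 2 · 1 · 1
3 · 0 · 1 · 0 · 3
3 · 1 · 0 · 3 · 3
2 · 0 · 3 · 2 · 2
gen 6: 2 · 0 · 2 · 2 · 1
3 · 0 · 1 · 0 · 3
3 · 1 · 0 · 3 · 3
2 · 0 · 3 · 2 · 2
gen 7: 2 · 0 · 2 · 3 · 1
3 · 0 · 1 · 0 · 3
3 · 1 · 0 · 3 · 3
2 · 0 · 3 · 2 · 2
gen 8: 2 · 0 · 3 · 0 · 2
3 · 0 · 1 · 1 · 3
3 · 1 · 0 · 3 · 3
2 · 0 · 3 · 2 · 2
gen 9: 2 · 0 · 3 · 1 · 2
3 · 0 · 1 · 1 · 3
3 · 1 · 0 · 3 · 3
2 · 0 · 3 · 2 · 2
gen 10: 2 · 0 · 3 · 2 · 2
3 · 0 · 1 · 1 · 3
3 · 1 · 0 · 3 · 3
2 · 0 · 3 · 2 · 2
gen 11: 2 · 0 · 3 · 3 · 2
3 · 0 · 1 · 1 · 3
3 · 1 · 0 · 3 · 3
2 · 0 · 3 · 2 · 2
gen 12: 2 · 1 · 0 · 1 · 3
3 · 0 · 2 · 2 · 3
3 · 1 · 0 · 3 · 3
2 · 0 · 3 · 2 · 2
gen 13: 2 · 1 · 0 · 2 · 3
3 · 0 · 2 · 2 · 3
3 · 1 · 0 · 3 · 3
2 · 0 · 3 · 2 · 2
gen 14: 2 · 1 · 0 · 3 · 3
3 · 0 · 2 · 2 · 3
3 · 1 · 0 · 3 · 3
2 · 0 · 3 · 2 · 2
gen 15: 2 · 1 · 1 · 2 · 1
3 · 0 · 3 · 1 · 2
3 · 1 · 1 · 1 · 1
2 · 0 · 3 · 3 · 3
gen 16: 2 · 1 · 1 · 3 · 1
3 · 0 · 3 · 1 · 2
3 · 1 · 1 · 1 · 1
2 · 0 · 3 · 3 · 3
gen 17: 2 · 1 · 2 · 0 · 2
3 · 0 · 3 · 2 · 2
3 · 1 · 1 · 1 · 1
2 · 0 · 3 · 3 · 3
gen 18: 2 · 1 · 2 · 1 · 2
3 · 0 · 3 · 2 · 2
3 · 1 · 1 · 1 · 1
2 · 0 · 3 · 3 · 3
gen 19: 2 · 1 · 2 · 2 · 2
3 · 0 · 3 · 2 · 2
3 · 1 · 1 · 1 · 1
2 · 0 · 3 · 3 · 3
gen 20: 2 · 1 · 2 · 3 · 2
3 · 0 · 3 · 2 · 2
3 · 1 · 1 · 1 · 1
2 · 0 · 3 · 3 · 3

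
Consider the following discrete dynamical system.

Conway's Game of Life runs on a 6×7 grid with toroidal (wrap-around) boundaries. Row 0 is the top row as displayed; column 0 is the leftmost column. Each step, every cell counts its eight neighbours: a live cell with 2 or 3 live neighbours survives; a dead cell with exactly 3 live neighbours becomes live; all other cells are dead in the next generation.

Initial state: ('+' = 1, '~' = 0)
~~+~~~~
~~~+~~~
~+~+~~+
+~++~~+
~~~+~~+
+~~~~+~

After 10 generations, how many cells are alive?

17

[0] ~~+~~~~
~~~+~~~
~+~+~~+
+~++~~+
~~~+~~+
+~~~~+~
[1] ~~~~~~~
~~~+~~~
~+~++~+
~+~++++
~+++++~
~~~~~~+
[2] ~~~~~~~
~~+++~~
~~~~~~+
~+~~~~+
~+~~~~~
~~++++~
[3] ~~~~~+~
~~~+~~~
+~++~+~
~~~~~~~
++~+++~
~~+++~~
[4] ~~+~~~~
~~++~~+
~~+++~~
+~~~~+~
~+~~~+~
~++~~~+
[5] +~~~~~~
~+~~+~~
~++~+++
~+++~++
~++~~+~
+++~~~~
[6] +~+~~~~
~++++~+
~~~~~~+
~~~~~~~
~~~~++~
+~+~~~+
[7] ~~~~~+~
~+++~++
+~++~+~
~~~~~+~
~~~~~++
+~~+~++
[8] ~+~+~~~
++~+~+~
+~~+~+~
~~~~~+~
+~~~~~~
+~~~~~~
[9] ~+~~+~+
++~+~~~
+++~~+~
~~~~+~~
~~~~~~+
++~~~~~
[10] ~~~~~~+
~~~+++~
+~+++~+
++~~~++
+~~~~~~
~+~~~++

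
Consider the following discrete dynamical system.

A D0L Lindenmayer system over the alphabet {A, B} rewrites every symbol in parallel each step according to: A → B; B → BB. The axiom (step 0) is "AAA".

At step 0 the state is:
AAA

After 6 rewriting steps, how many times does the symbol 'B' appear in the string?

96

step 0: AAA
step 1: BBB
step 2: BBBBBB
step 3: BBBBBBBBBBBB
step 4: BBBBBBBBBBBBBBBBBBBBBBBB
step 5: BBBBBBBBBBBBBBBBBBBBBBBBBBBBBBBBBBBBBBBBBBBBBBBB
step 6: BBBBBBBBBBBBBBBBBBBBBBBBBBBBBBBBBBBBBBBBBBBBBBBBBBBBBBBBBBBBBBBBBBBBBBBBBBBBBBBBBBBBBBBBBBBBBBBB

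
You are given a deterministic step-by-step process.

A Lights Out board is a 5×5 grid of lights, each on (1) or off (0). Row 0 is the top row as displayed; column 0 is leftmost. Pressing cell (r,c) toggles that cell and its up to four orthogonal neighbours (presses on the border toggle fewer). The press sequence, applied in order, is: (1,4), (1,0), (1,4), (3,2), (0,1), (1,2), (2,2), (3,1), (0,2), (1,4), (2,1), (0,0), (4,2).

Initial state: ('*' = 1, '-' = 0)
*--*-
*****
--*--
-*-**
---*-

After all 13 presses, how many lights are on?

t=0: *--*-
*****
--*--
-*-**
---*-
t=1: *--**
***--
--*-*
-*-**
---*-
t=2: ---**
--*--
*-*-*
-*-**
---*-
t=3: ---*-
--***
*-*--
-*-**
---*-
t=4: ---*-
--***
*----
--*-*
--**-
t=5: ****-
-****
*----
--*-*
--**-
t=6: **-*-
----*
*-*--
--*-*
--**-
t=7: **-*-
--*-*
**-*-
----*
--**-
t=8: **-*-
--*-*
*--*-
***-*
-***-
t=9: *-*--
----*
*--*-
***-*
-***-
t=10: *-*-*
---*-
*--**
***-*
-***-
t=11: *-*-*
-*-*-
-****
*-*-*
-***-
t=12: -**-*
**-*-
-****
*-*-*
-***-
t=13: -**-*
**-*-
-****
*---*
-----

12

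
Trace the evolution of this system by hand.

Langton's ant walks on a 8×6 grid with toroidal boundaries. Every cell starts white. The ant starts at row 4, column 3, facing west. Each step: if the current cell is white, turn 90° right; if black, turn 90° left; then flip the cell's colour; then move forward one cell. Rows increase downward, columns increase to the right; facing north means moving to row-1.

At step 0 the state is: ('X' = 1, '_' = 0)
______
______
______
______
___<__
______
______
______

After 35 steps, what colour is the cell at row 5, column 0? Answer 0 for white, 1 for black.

[0] ______
______
______
______
___<__
______
______
______
[1] ______
______
______
___^__
___X__
______
______
______
[2] ______
______
______
___X>_
___X__
______
______
______
[3] ______
______
______
___XX_
___Xv_
______
______
______
[4] ______
______
______
___XX_
___<X_
______
______
______
[5] ______
______
______
___XX_
____X_
___v__
______
______
[6] ______
______
______
___XX_
____X_
__<X__
______
______
[7] ______
______
______
___XX_
__^_X_
__XX__
______
______
[8] ______
______
______
___XX_
__X>X_
__XX__
______
______
[9] ______
______
______
___XX_
__XXX_
__Xv__
______
______
[10] ______
______
______
___XX_
__XXX_
__X_>_
______
______
[11] ______
______
______
___XX_
__XXX_
__X_X_
____v_
______
[12] ______
______
______
___XX_
__XXX_
__X_X_
___<X_
______
[13] ______
______
______
___XX_
__XXX_
__X^X_
___XX_
______
[14] ______
______
______
___XX_
__XXX_
__XX>_
___XX_
______
[15] ______
______
______
___XX_
__XX^_
__XX__
___XX_
______
[16] ______
______
______
___XX_
__X<__
__XX__
___XX_
______
[17] ______
______
______
___XX_
__X___
__Xv__
___XX_
______
[18] ______
______
______
___XX_
__X___
__X_>_
___XX_
______
[19] ______
______
______
___XX_
__X___
__X_X_
___Xv_
______
[20] ______
______
______
___XX_
__X___
__X_X_
___X_>
______
[21] ______
______
______
___XX_
__X___
__X_X_
___X_X
_____v
[22] ______
______
______
___XX_
__X___
__X_X_
___X_X
____<X
[23] ______
______
______
___XX_
__X___
__X_X_
___X^X
____XX
[24] ______
______
______
___XX_
__X___
__X_X_
___XX>
____XX
[25] ______
______
______
___XX_
__X___
__X_X^
___XX_
____XX
[26] ______
______
______
___XX_
__X___
>_X_XX
___XX_
____XX
[27] ______
______
______
___XX_
__X___
X_X_XX
v__XX_
____XX
[28] ______
______
______
___XX_
__X___
X_X_XX
X__XX<
____XX
[29] ______
______
______
___XX_
__X___
X_X_X^
X__XXX
____XX
[30] ______
______
______
___XX_
__X___
X_X_<_
X__XXX
____XX
[31] ______
______
______
___XX_
__X___
X_X___
X__XvX
____XX
[32] ______
______
______
___XX_
__X___
X_X___
X__X_>
____XX
[33] ______
______
______
___XX_
__X___
X_X__^
X__X__
____XX
[34] ______
______
______
___XX_
__X___
>_X__X
X__X__
____XX
[35] ______
______
______
___XX_
^_X___
__X__X
X__X__
____XX

0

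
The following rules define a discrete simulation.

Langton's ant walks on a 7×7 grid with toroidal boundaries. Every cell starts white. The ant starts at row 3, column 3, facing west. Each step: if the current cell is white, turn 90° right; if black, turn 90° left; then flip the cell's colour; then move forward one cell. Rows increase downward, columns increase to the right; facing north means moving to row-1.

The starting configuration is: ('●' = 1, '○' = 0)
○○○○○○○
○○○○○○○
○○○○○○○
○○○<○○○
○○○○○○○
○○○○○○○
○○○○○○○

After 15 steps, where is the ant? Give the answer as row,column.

3,4

gen 0: ○○○○○○○
○○○○○○○
○○○○○○○
○○○<○○○
○○○○○○○
○○○○○○○
○○○○○○○
gen 1: ○○○○○○○
○○○○○○○
○○○^○○○
○○○●○○○
○○○○○○○
○○○○○○○
○○○○○○○
gen 2: ○○○○○○○
○○○○○○○
○○○●>○○
○○○●○○○
○○○○○○○
○○○○○○○
○○○○○○○
gen 3: ○○○○○○○
○○○○○○○
○○○●●○○
○○○●v○○
○○○○○○○
○○○○○○○
○○○○○○○
gen 4: ○○○○○○○
○○○○○○○
○○○●●○○
○○○<●○○
○○○○○○○
○○○○○○○
○○○○○○○
gen 5: ○○○○○○○
○○○○○○○
○○○●●○○
○○○○●○○
○○○v○○○
○○○○○○○
○○○○○○○
gen 6: ○○○○○○○
○○○○○○○
○○○●●○○
○○○○●○○
○○<●○○○
○○○○○○○
○○○○○○○
gen 7: ○○○○○○○
○○○○○○○
○○○●●○○
○○^○●○○
○○●●○○○
○○○○○○○
○○○○○○○
gen 8: ○○○○○○○
○○○○○○○
○○○●●○○
○○●>●○○
○○●●○○○
○○○○○○○
○○○○○○○
gen 9: ○○○○○○○
○○○○○○○
○○○●●○○
○○●●●○○
○○●v○○○
○○○○○○○
○○○○○○○
gen 10: ○○○○○○○
○○○○○○○
○○○●●○○
○○●●●○○
○○●○>○○
○○○○○○○
○○○○○○○
gen 11: ○○○○○○○
○○○○○○○
○○○●●○○
○○●●●○○
○○●○●○○
○○○○v○○
○○○○○○○
gen 12: ○○○○○○○
○○○○○○○
○○○●●○○
○○●●●○○
○○●○●○○
○○○<●○○
○○○○○○○
gen 13: ○○○○○○○
○○○○○○○
○○○●●○○
○○●●●○○
○○●^●○○
○○○●●○○
○○○○○○○
gen 14: ○○○○○○○
○○○○○○○
○○○●●○○
○○●●●○○
○○●●>○○
○○○●●○○
○○○○○○○
gen 15: ○○○○○○○
○○○○○○○
○○○●●○○
○○●●^○○
○○●●○○○
○○○●●○○
○○○○○○○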